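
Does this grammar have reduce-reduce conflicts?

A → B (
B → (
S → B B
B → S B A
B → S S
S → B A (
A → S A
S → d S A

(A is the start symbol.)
Yes — I12: [A → B ( .] vs [B → ( .]

A reduce-reduce conflict occurs when an LR(0) state has two complete items [A → α .] and [B → β .] — both call for a reduction, and with no lookahead the parser cannot choose between them.

Augment with A' → A and build the canonical LR(0) collection (I0 = CLOSURE({[A' → . A]}), then GOTO on every symbol after a dot until no new states appear). It has 17 states:
  I0: { [A → . B (], [A → . S A], [A' → . A], [B → . (], [B → . S B A], [B → . S S], [S → . B A (], [S → . B B], [S → . d S A] }  — shift
  I1: { [B → ( .] }  — reduce
  I2: { [A' → A .] }  — accept
  I3: { [A → . B (], [A → . S A], [A → B . (], [B → . (], [B → . S B A], [B → . S S], [S → . B A (], [S → . B B], [S → . d S A], [S → B . A (], [S → B . B] }  — shift
  I4: { [A → . B (], [A → . S A], [A → S . A], [B → . (], [B → . S B A], [B → . S S], [B → S . B A], [B → S . S], [S → . B A (], [S → . B B], [S → . d S A] }  — shift
  I5: { [B → . (], [B → . S B A], [B → . S S], [S → . B A (], [S → . B B], [S → . d S A], [S → d . S A] }  — shift
  I6: { [A → . B (], [A → . S A], [B → . (], [B → . S B A], [B → . S S], [S → . B A (], [S → . B B], [S → . d S A], [S → B . A (], [S → B . B] }  — shift
  I7: { [A → . B (], [A → . S A], [B → . (], [B → . S B A], [B → . S S], [B → S . B A], [B → S . S], [S → . B A (], [S → . B B], [S → . d S A], [S → d S . A] }  — shift
  I8: { [S → d S A .] }  — reduce
  I9: { [A → . B (], [A → . S A], [A → B . (], [B → . (], [B → . S B A], [B → . S S], [B → S B . A], [S → . B A (], [S → . B B], [S → . d S A], [S → B . A (], [S → B . B] }  — shift
  I10: { [A → . B (], [A → . S A], [A → S . A], [B → . (], [B → . S B A], [B → . S S], [B → S . B A], [B → S . S], [B → S S .], [S → . B A (], [S → . B B], [S → . d S A] }  — shift, reduce
  I11: { [A → S A .] }  — reduce
  I12: { [A → B ( .], [B → ( .] }  — 2 reduces
  I13: { [B → S B A .], [S → B A . (] }  — shift, reduce
  I14: { [A → . B (], [A → . S A], [A → B . (], [B → . (], [B → . S B A], [B → . S S], [S → . B A (], [S → . B B], [S → . d S A], [S → B . A (], [S → B . B], [S → B B .] }  — shift, reduce
  I15: { [S → B A . (] }  — shift
  I16: { [S → B A ( .] }  — reduce

I12 contains complete items [A → B ( .], [B → ( .] — reduce-reduce conflict.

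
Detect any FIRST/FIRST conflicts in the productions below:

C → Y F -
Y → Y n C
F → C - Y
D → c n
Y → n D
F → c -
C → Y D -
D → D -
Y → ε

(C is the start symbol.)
Yes. C → Y F '-' / C → Y D '-' on { 'c', 'n' }; Y → Y n C / Y → n D on { 'n' }; F → C '-' Y / F → c '-' on { 'c' }; D → c n / D → D '-' on { 'c' }

FIRST sets of the non-terminals at (or reachable through a nullable prefix from) the front of some alternative:
  FIRST(Y) = { 'n', ε }
  FIRST(F) = { 'c', 'n' }
  FIRST(D) = { 'c' }
  FIRST(C) = { 'c', 'n' }

Productions for C:
  C → Y F -: FIRST = { 'c', 'n' }
  C → Y D -: FIRST = { 'c', 'n' }
Productions for Y:
  Y → Y n C: FIRST = { 'n' }
  Y → n D: FIRST = { 'n' }
  Y → ε: FIRST = { ε }
Productions for F:
  F → C - Y: FIRST = { 'c', 'n' }
  F → c -: FIRST = { 'c' }
Productions for D:
  D → c n: FIRST = { 'c' }
  D → D -: FIRST = { 'c' }

Conflict for C: C → Y F - and C → Y D -
  Overlap: { 'c', 'n' }
Conflict for Y: Y → Y n C and Y → n D
  Overlap: { 'n' }
Conflict for F: F → C - Y and F → c -
  Overlap: { 'c' }
Conflict for D: D → c n and D → D -
  Overlap: { 'c' }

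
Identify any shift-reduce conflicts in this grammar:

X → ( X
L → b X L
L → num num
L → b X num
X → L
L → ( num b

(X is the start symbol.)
A shift-reduce conflict occurs when an LR(0) state has both:
  - a complete (reduce) item [A → α .] (dot at the end), and
  - a shift item [B → β . c γ] (dot before a terminal).

Augment with X' → X and build the canonical LR(0) collection (I0 = CLOSURE({[X' → . X]}), then GOTO on every symbol after a dot until no new states appear). It has 15 states:
  I0: { [L → . ( num b], [L → . b X L], [L → . b X num], [L → . num num], [X → . ( X], [X → . L], [X' → . X] }  — shift
  I1: { [L → ( . num b], [L → . ( num b], [L → . b X L], [L → . b X num], [L → . num num], [X → ( . X], [X → . ( X], [X → . L] }  — shift
  I2: { [X → L .] }  — reduce
  I3: { [X' → X .] }  — accept
  I4: { [L → . ( num b], [L → . b X L], [L → . b X num], [L → . num num], [L → b . X L], [L → b . X num], [X → . ( X], [X → . L] }  — shift
  I5: { [L → num . num] }  — shift
  I6: { [L → num num .] }  — reduce
  I7: { [L → . ( num b], [L → . b X L], [L → . b X num], [L → . num num], [L → b X . L], [L → b X . num] }  — shift
  I8: { [L → ( . num b] }  — shift
  I9: { [L → b X L .] }  — reduce
  I10: { [L → b X num .], [L → num . num] }  — shift, reduce
  I11: { [L → ( num . b] }  — shift
  I12: { [L → ( num b .] }  — reduce
  I13: { [X → ( X .] }  — reduce
  I14: { [L → ( num . b], [L → num . num] }  — shift

I10 contains reduce item [L → b X num .] and shift item [L → num . num] — shift-reduce conflict.

Answer: Yes — I10: [L → b X num .] vs [L → num . num]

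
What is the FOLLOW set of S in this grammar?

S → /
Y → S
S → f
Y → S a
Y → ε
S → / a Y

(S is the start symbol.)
S is the start symbol, so $ ∈ FOLLOW(S).
In Y → S: S is at the end, add FOLLOW(Y)
In Y → S a: S is followed by a, add FIRST(a) \ {ε} = { 'a' }

The FOLLOW sets referred to above (computed the same way, to a fixed point):
  FOLLOW(Y) = { $, 'a' }

Taking the union: FOLLOW(S) = { $, 'a' }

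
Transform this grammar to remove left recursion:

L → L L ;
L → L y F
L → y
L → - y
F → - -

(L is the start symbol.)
L is directly left-recursive. The standard transformation for
  A → A α₁ | ... | A α_m | β₁ | ... | β_n
is
  A  → β₁ A' | ... | β_n A'
  A' → α₁ A' | ... | α_m A' | ε

L → y becomes L → y L'
L → - y becomes L → - y L'
L → L L ; becomes L' → L ; L'
L → L y F becomes L' → y F L'
Add L' → ε

Productions for other non-terminals are unchanged:
  F → - -

Resulting grammar:
L → y L'
L → - y L'
L' → L ; L'
L' → y F L'
L' → ε
F → - -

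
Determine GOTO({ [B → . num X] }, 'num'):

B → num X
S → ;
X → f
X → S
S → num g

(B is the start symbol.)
{ [B → num . X], [S → . ;], [S → . num g], [X → . S], [X → . f] }

GOTO(I, 'num') = CLOSURE({ [A → αX.β] : [A → α.Xβ] ∈ I, X = 'num' })

Items with dot before 'num', with the dot advanced:
  [B → . num X] → [B → num . X]
Closure of the advanced items:
  [B → num . X] has the dot before X: add [X → . f], [X → . S]
  [X → . S] has the dot before S: add [S → . ;], [S → . num g]

GOTO = { [B → num . X], [S → . ;], [S → . num g], [X → . S], [X → . f] }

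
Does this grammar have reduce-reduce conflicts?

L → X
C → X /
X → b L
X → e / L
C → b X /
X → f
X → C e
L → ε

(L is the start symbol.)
A reduce-reduce conflict occurs when an LR(0) state has two complete items [A → α .] and [B → β .] — both call for a reduction, and with no lookahead the parser cannot choose between them.

Augment with L' → L and build the canonical LR(0) collection (I0 = CLOSURE({[L' → . L]}), then GOTO on every symbol after a dot until no new states appear). It has 14 states:
  I0: { [C → . X /], [C → . b X /], [L → . X], [L → .], [L' → . L], [X → . C e], [X → . b L], [X → . e / L], [X → . f] }  — shift, reduce
  I1: { [X → C . e] }  — shift
  I2: { [L' → L .] }  — accept
  I3: { [C → X . /], [L → X .] }  — shift, reduce
  I4: { [C → . X /], [C → . b X /], [C → b . X /], [L → . X], [L → .], [X → . C e], [X → . b L], [X → . e / L], [X → . f], [X → b . L] }  — shift, reduce
  I5: { [X → e . / L] }  — shift
  I6: { [X → f .] }  — reduce
  I7: { [C → . X /], [C → . b X /], [L → . X], [L → .], [X → . C e], [X → . b L], [X → . e / L], [X → . f], [X → e / . L] }  — shift, reduce
  I8: { [X → e / L .] }  — reduce
  I9: { [X → b L .] }  — reduce
  I10: { [C → X . /], [C → b X . /], [L → X .] }  — shift, reduce
  I11: { [C → X / .], [C → b X / .] }  — 2 reduces
  I12: { [C → X / .] }  — reduce
  I13: { [X → C e .] }  — reduce

I11 contains complete items [C → X / .], [C → b X / .] — reduce-reduce conflict.

Answer: Yes — I11: [C → X / .] vs [C → b X / .]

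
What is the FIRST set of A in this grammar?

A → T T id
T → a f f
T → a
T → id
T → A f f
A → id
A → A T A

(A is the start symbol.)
To compute FIRST(A), examine every production with A on the left-hand side, reading each right-hand side left to right until a non-nullable symbol is reached.

FIRST sets of the other non-terminals involved (by the same procedure, iterated to a fixed point):
  FIRST(T) = { 'a', 'id' }

From A → T T id:
  - T is a non-terminal: add FIRST(T) \ {ε} = { 'a', 'id' }
    T is not nullable, so stop
From A → id:
  - id is a terminal: add 'id' and stop
From A → A T A:
  - A is the symbol being defined: contributes nothing new
    A is not nullable, so stop

Collecting: FIRST(A) = { 'a', 'id' }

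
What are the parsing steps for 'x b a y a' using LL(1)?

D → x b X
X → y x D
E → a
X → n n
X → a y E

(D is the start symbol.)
Stack is shown with the top on the left.

Stack    Input        Action
----------------------------
D $      x b a y a $  output D → x b X
x b X $  x b a y a $  match 'x'
b X $    b a y a $    match 'b'
X $      a y a $      output X → a y E
a y E $  a y a $      match 'a'
y E $    y a $        match 'y'
E $      a $          output E → a
a $      a $          match 'a'
$        $            accept

The string is accepted.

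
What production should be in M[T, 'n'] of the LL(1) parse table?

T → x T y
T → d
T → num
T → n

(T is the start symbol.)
To find M[T, 'n'], we find productions for T where 'n' is in the predict set (PREDICT(N → α) = (FIRST(α) \ {ε}) ∪ (FOLLOW(N) if α ⇒* ε)).

T → x T y: PREDICT = { 'x' }
T → d: PREDICT = { 'd' }
T → num: PREDICT = { 'num' }
T → n: PREDICT = { 'n' }
  'n' is in predict set, so this production goes in M[T, 'n']

M[T, 'n'] = T → n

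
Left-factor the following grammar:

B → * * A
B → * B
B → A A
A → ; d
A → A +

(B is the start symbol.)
Left-factoring transforms A → αβ₁ | αβ₂ into A → αA' and A' → β₁ | β₂
(α is the longest common prefix among the alternatives). Repeat until
no nonterminal has two alternatives with a common prefix.

Round 1: B has alternatives sharing prefix '*'. Introduce B': B → * B'
  Add: B' → * A
  Add: B' → B

No remaining common prefixes — done.

Resulting grammar:
B → * B'
B' → * A
B' → B
B → A A
A → ; d
A → A +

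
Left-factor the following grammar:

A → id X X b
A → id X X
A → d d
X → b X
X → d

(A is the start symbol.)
Left-factoring transforms A → αβ₁ | αβ₂ into A → αA' and A' → β₁ | β₂
(α is the longest common prefix among the alternatives). Repeat until
no nonterminal has two alternatives with a common prefix.

Round 1: A has alternatives sharing prefix 'id X X'. Introduce A': A → id X X A'
  Add: A' → b
  Add: A' → ε

No remaining common prefixes — done.

Resulting grammar:
A → id X X A'
A' → b
A' → ε
A → d d
X → b X
X → d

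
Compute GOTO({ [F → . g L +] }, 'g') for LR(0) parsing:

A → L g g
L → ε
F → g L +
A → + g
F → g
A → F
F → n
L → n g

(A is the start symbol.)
GOTO(I, 'g') = CLOSURE({ [A → αX.β] : [A → α.Xβ] ∈ I, X = 'g' })

Items with dot before 'g', with the dot advanced:
  [F → . g L +] → [F → g . L +]
Closure of the advanced items:
  [F → g . L +] has the dot before L: add [L → .], [L → . n g]

GOTO = { [F → g . L +], [L → . n g], [L → .] }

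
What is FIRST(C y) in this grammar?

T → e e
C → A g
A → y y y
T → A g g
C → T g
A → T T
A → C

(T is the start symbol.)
{ 'e', 'y' }

FIRST sets of the non-terminals involved (from the grammar, by fixed-point iteration):
  FIRST(C) = { 'e', 'y' }

To compute FIRST(C y), process the symbols left to right:
Symbol C is a non-terminal. Add FIRST(C) \ {ε} = { 'e', 'y' }
C is not nullable (ε ∉ FIRST(C)), so stop here.
FIRST(C y) = { 'e', 'y' }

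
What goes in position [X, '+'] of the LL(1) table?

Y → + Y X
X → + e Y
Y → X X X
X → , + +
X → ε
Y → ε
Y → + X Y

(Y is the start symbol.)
X → + e Y, X → ε

To find M[X, '+'], we find productions for X where '+' is in the predict set (PREDICT(N → α) = (FIRST(α) \ {ε}) ∪ (FOLLOW(N) if α ⇒* ε)).

Relevant sets:
  FOLLOW(X) = { $, '+', ',' }

X → + e Y: PREDICT = { '+' }
  '+' is in predict set, so this production goes in M[X, '+']
X → , + +: PREDICT = { ',' }
X → ε: PREDICT = { $, '+', ',' }
  '+' is in predict set, so this production goes in M[X, '+']

M[X, '+'] = X → + e Y, X → ε  (a multiply-defined cell — the grammar is not LL(1))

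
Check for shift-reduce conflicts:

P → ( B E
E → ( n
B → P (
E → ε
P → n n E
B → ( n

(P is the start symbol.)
A shift-reduce conflict occurs when an LR(0) state has both:
  - a complete (reduce) item [A → α .] (dot at the end), and
  - a shift item [B → β . c γ] (dot before a terminal).

Augment with P' → P and build the canonical LR(0) collection (I0 = CLOSURE({[P' → . P]}), then GOTO on every symbol after a dot until no new states appear). It has 14 states:
  I0: { [P → . ( B E], [P → . n n E], [P' → . P] }  — shift
  I1: { [B → . ( n], [B → . P (], [P → ( . B E], [P → . ( B E], [P → . n n E] }  — shift
  I2: { [P' → P .] }  — accept
  I3: { [P → n . n E] }  — shift
  I4: { [E → . ( n], [E → .], [P → n n . E] }  — shift, reduce
  I5: { [E → ( . n] }  — shift
  I6: { [P → n n E .] }  — reduce
  I7: { [E → ( n .] }  — reduce
  I8: { [B → ( . n], [B → . ( n], [B → . P (], [P → ( . B E], [P → . ( B E], [P → . n n E] }  — shift
  I9: { [E → . ( n], [E → .], [P → ( B . E] }  — shift, reduce
  I10: { [B → P . (] }  — shift
  I11: { [B → P ( .] }  — reduce
  I12: { [P → ( B E .] }  — reduce
  I13: { [B → ( n .], [P → n . n E] }  — shift, reduce

I4 contains reduce item [E → .] and shift item [E → . ( n] — shift-reduce conflict.
I9 contains reduce item [E → .] and shift item [E → . ( n] — shift-reduce conflict.
I13 contains reduce item [B → ( n .] and shift item [P → n . n E] — shift-reduce conflict.

Answer: Yes — I4: [E → .] vs [E → . ( n]; I9: [E → .] vs [E → . ( n]; I13: [B → ( n .] vs [P → n . n E]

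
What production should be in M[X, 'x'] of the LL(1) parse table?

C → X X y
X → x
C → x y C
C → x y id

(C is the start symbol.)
To find M[X, 'x'], we find productions for X where 'x' is in the predict set (PREDICT(N → α) = (FIRST(α) \ {ε}) ∪ (FOLLOW(N) if α ⇒* ε)).

X → x: PREDICT = { 'x' }
  'x' is in predict set, so this production goes in M[X, 'x']

M[X, 'x'] = X → x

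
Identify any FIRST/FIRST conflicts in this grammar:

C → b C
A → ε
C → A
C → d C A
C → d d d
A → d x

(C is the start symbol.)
Yes. C → A / C → d C A on { 'd' }; C → A / C → d d d on { 'd' }; C → d C A / C → d d d on { 'd' }

FIRST sets of the non-terminals at (or reachable through a nullable prefix from) the front of some alternative:
  FIRST(A) = { 'd', ε }

Productions for C:
  C → b C: FIRST = { 'b' }
  C → A: FIRST = { 'd', ε }
  C → d C A: FIRST = { 'd' }
  C → d d d: FIRST = { 'd' }
Productions for A:
  A → ε: FIRST = { ε }
  A → d x: FIRST = { 'd' }

Conflict for C: C → A and C → d C A
  Overlap: { 'd' }
Conflict for C: C → A and C → d d d
  Overlap: { 'd' }
Conflict for C: C → d C A and C → d d d
  Overlap: { 'd' }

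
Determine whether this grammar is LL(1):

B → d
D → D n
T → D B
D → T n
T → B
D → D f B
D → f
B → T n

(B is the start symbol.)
A grammar is LL(1) if for each non-terminal N with multiple productions, the predict sets of those productions are pairwise disjoint, where PREDICT(N → α) = (FIRST(α) \ {ε}) ∪ (FOLLOW(N) if α ⇒* ε).

Relevant sets:
  FIRST(T) = { 'd', 'f' }
  FIRST(D) = { 'd', 'f' }
  FIRST(B) = { 'd', 'f' }

For B:
  PREDICT(B → d) = { 'd' }
  PREDICT(B → T n) = { 'd', 'f' }
For D:
  PREDICT(D → D n) = { 'd', 'f' }
  PREDICT(D → T n) = { 'd', 'f' }
  PREDICT(D → D f B) = { 'd', 'f' }
  PREDICT(D → f) = { 'f' }
For T:
  PREDICT(T → D B) = { 'd', 'f' }
  PREDICT(T → B) = { 'd', 'f' }

Conflict found: Predict set conflict for B: { 'd' }
The grammar is NOT LL(1).

Answer: No. Predict set conflict for B: { 'd' }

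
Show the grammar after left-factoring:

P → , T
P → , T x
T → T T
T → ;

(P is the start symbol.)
Left-factoring transforms A → αβ₁ | αβ₂ into A → αA' and A' → β₁ | β₂
(α is the longest common prefix among the alternatives). Repeat until
no nonterminal has two alternatives with a common prefix.

Round 1: P has alternatives sharing prefix ', T'. Introduce P': P → , T P'
  Add: P' → ε
  Add: P' → x

No remaining common prefixes — done.

Resulting grammar:
P → , T P'
P' → ε
P' → x
T → T T
T → ;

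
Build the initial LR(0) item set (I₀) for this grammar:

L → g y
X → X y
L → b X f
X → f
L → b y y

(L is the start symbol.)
{ [L → . b X f], [L → . b y y], [L → . g y], [L' → . L] }

First, augment the grammar with L' → L
I₀ = CLOSURE({ [L' → . L] }):
  [L' → . L] has the dot before L: add [L → . g y], [L → . b X f], [L → . b y y]
No further items can be added.

I₀ = { [L → . b X f], [L → . b y y], [L → . g y], [L' → . L] }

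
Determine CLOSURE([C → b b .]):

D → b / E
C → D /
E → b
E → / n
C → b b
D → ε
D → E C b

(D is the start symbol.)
To compute CLOSURE, for each item [A → α.Bβ] where B is a non-terminal, add [B → .γ] for all productions B → γ; repeat for the newly added items until nothing changes.

Start with: [C → b b .]
The dot is at the end, so nothing is added.

CLOSURE = { [C → b b .] }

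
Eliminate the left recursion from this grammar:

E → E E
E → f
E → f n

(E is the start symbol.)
E is directly left-recursive. The standard transformation for
  A → A α₁ | ... | A α_m | β₁ | ... | β_n
is
  A  → β₁ A' | ... | β_n A'
  A' → α₁ A' | ... | α_m A' | ε

E → f becomes E → f E'
E → f n becomes E → f n E'
E → E E becomes E' → E E'
Add E' → ε

Resulting grammar:
E → f E'
E → f n E'
E' → E E'
E' → ε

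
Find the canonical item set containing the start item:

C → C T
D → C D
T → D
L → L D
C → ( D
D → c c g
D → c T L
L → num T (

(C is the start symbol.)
{ [C → . ( D], [C → . C T], [C' → . C] }

First, augment the grammar with C' → C
I₀ = CLOSURE({ [C' → . C] }):
  [C' → . C] has the dot before C: add [C → . C T], [C → . ( D]
No further items can be added.

I₀ = { [C → . ( D], [C → . C T], [C' → . C] }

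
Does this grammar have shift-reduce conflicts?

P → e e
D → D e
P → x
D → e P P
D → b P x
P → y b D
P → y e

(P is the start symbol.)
Yes — I7: [P → y b D .] vs [D → D . e]

Augment with P' → P and build the canonical LR(0) collection (I0 = CLOSURE({[P' → . P]}), then GOTO on every symbol after a dot until no new states appear). It has 16 states:
  I0: { [P → . e e], [P → . x], [P → . y b D], [P → . y e], [P' → . P] }  — shift
  I1: { [P' → P .] }  — accept
  I2: { [P → e . e] }  — shift
  I3: { [P → x .] }  — reduce
  I4: { [P → y . b D], [P → y . e] }  — shift
  I5: { [D → . D e], [D → . b P x], [D → . e P P], [P → y b . D] }  — shift
  I6: { [P → y e .] }  — reduce
  I7: { [D → D . e], [P → y b D .] }  — shift, reduce
  I8: { [D → b . P x], [P → . e e], [P → . x], [P → . y b D], [P → . y e] }  — shift
  I9: { [D → e . P P], [P → . e e], [P → . x], [P → . y b D], [P → . y e] }  — shift
  I10: { [D → e P . P], [P → . e e], [P → . x], [P → . y b D], [P → . y e] }  — shift
  I11: { [D → e P P .] }  — reduce
  I12: { [D → b P . x] }  — shift
  I13: { [D → b P x .] }  — reduce
  I14: { [D → D e .] }  — reduce
  I15: { [P → e e .] }  — reduce

I7 contains reduce item [P → y b D .] and shift item [D → D . e] — shift-reduce conflict.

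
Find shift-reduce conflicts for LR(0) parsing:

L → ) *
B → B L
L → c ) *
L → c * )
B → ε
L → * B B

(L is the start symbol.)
Yes — I9: [B → .] vs [L → . ) *]; I10: [L → * B B .] vs [L → . ) *]

Augment with L' → L and build the canonical LR(0) collection (I0 = CLOSURE({[L' → . L]}), then GOTO on every symbol after a dot until no new states appear). It has 13 states:
  I0: { [L → . ) *], [L → . * B B], [L → . c ) *], [L → . c * )], [L' → . L] }  — shift
  I1: { [L → ) . *] }  — shift
  I2: { [B → . B L], [B → .], [L → * . B B] }  — reduce
  I3: { [L' → L .] }  — accept
  I4: { [L → c . ) *], [L → c . * )] }  — shift
  I5: { [L → c ) . *] }  — shift
  I6: { [L → c * . )] }  — shift
  I7: { [L → c * ) .] }  — reduce
  I8: { [L → c ) * .] }  — reduce
  I9: { [B → . B L], [B → .], [B → B . L], [L → * B . B], [L → . ) *], [L → . * B B], [L → . c ) *], [L → . c * )] }  — shift, reduce
  I10: { [B → B . L], [L → * B B .], [L → . ) *], [L → . * B B], [L → . c ) *], [L → . c * )] }  — shift, reduce
  I11: { [B → B L .] }  — reduce
  I12: { [L → ) * .] }  — reduce

I9 contains reduce item [B → .] and shift items [L → . ) *], [L → . * B B], [L → . c ) *], [L → . c * )] — shift-reduce conflict.
I10 contains reduce item [L → * B B .] and shift items [L → . ) *], [L → . * B B], [L → . c ) *], [L → . c * )] — shift-reduce conflict.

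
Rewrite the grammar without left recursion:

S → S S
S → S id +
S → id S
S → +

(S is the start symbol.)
S → id S S'
S → + S'
S' → S S'
S' → id + S'
S' → ε

S is directly left-recursive. The standard transformation for
  A → A α₁ | ... | A α_m | β₁ | ... | β_n
is
  A  → β₁ A' | ... | β_n A'
  A' → α₁ A' | ... | α_m A' | ε

S → id S becomes S → id S S'
S → + becomes S → + S'
S → S S becomes S' → S S'
S → S id + becomes S' → id + S'
Add S' → ε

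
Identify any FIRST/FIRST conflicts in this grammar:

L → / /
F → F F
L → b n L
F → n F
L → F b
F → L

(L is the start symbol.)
Yes. L → '/' '/' / L → F b on { '/' }; L → b n L / L → F b on { 'b' }; F → F F / F → n F on { 'n' }; F → F F / F → L on { '/', 'b', 'n' }; F → n F / F → L on { 'n' }

FIRST sets of the non-terminals at (or reachable through a nullable prefix from) the front of some alternative:
  FIRST(F) = { '/', 'b', 'n' }
  FIRST(L) = { '/', 'b', 'n' }

Productions for L:
  L → / /: FIRST = { '/' }
  L → b n L: FIRST = { 'b' }
  L → F b: FIRST = { '/', 'b', 'n' }
Productions for F:
  F → F F: FIRST = { '/', 'b', 'n' }
  F → n F: FIRST = { 'n' }
  F → L: FIRST = { '/', 'b', 'n' }

Conflict for L: L → / / and L → F b
  Overlap: { '/' }
Conflict for L: L → b n L and L → F b
  Overlap: { 'b' }
Conflict for F: F → F F and F → n F
  Overlap: { 'n' }
Conflict for F: F → F F and F → L
  Overlap: { '/', 'b', 'n' }
Conflict for F: F → n F and F → L
  Overlap: { 'n' }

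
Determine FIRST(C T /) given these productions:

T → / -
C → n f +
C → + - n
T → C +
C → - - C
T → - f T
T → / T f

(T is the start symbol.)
FIRST sets of the non-terminals involved (from the grammar, by fixed-point iteration):
  FIRST(C) = { '+', '-', 'n' }

To compute FIRST(C T /), process the symbols left to right:
Symbol C is a non-terminal. Add FIRST(C) \ {ε} = { '+', '-', 'n' }
C is not nullable (ε ∉ FIRST(C)), so stop here.
FIRST(C T /) = { '+', '-', 'n' }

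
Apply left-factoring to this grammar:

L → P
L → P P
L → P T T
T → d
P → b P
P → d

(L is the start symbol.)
Left-factoring transforms A → αβ₁ | αβ₂ into A → αA' and A' → β₁ | β₂
(α is the longest common prefix among the alternatives). Repeat until
no nonterminal has two alternatives with a common prefix.

Round 1: L has alternatives sharing prefix 'P'. Introduce L': L → P L'
  Add: L' → ε
  Add: L' → P
  Add: L' → T T

No remaining common prefixes — done.

Resulting grammar:
L → P L'
L' → ε
L' → P
L' → T T
T → d
P → b P
P → d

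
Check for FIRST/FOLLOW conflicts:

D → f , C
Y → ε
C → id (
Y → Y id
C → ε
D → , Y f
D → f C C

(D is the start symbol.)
Yes. Y → Y id with FOLLOW(Y) on { 'id' }; C → id '(' with FOLLOW(C) on { 'id' }

Nullable non-terminals: C, Y.
FIRST sets used below: FIRST(Y) = { 'id', ε }

C: nullable alternative(s) C → ε; FOLLOW(C) = { $, 'id' }
  C → id (: FIRST \ {ε} = { 'id' } — overlaps FOLLOW(C) on { 'id' }: CONFLICT
  C → ε: FIRST \ {ε} = { } — this is the only nullable alternative, skip

Y: nullable alternative(s) Y → ε; FOLLOW(Y) = { 'f', 'id' }
  Y → ε: FIRST \ {ε} = { } — this is the only nullable alternative, skip
  Y → Y id: FIRST \ {ε} = { 'id' } — overlaps FOLLOW(Y) on { 'id' }: CONFLICT

D has no nullable alternative, so no FIRST/FOLLOW check is needed there.

So the grammar has 2 FIRST/FOLLOW conflicts (marked CONFLICT above).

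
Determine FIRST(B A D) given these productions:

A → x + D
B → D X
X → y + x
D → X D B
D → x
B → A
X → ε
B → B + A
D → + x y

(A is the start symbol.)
FIRST sets of the non-terminals involved (from the grammar, by fixed-point iteration):
  FIRST(B) = { '+', 'x', 'y' }

To compute FIRST(B A D), process the symbols left to right:
Symbol B is a non-terminal. Add FIRST(B) \ {ε} = { '+', 'x', 'y' }
B is not nullable (ε ∉ FIRST(B)), so stop here.
FIRST(B A D) = { '+', 'x', 'y' }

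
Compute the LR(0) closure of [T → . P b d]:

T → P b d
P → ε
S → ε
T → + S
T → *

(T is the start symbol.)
Start with: [T → . P b d]
  [T → . P b d] has the dot before P: add [P → .]
No further items can be added.

CLOSURE = { [P → .], [T → . P b d] }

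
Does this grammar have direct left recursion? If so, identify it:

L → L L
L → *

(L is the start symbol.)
L → L L: LEFT RECURSIVE (starts with L)
L → *: starts with '*'

The grammar has direct left recursion on: L.

Answer: Yes, L is left-recursive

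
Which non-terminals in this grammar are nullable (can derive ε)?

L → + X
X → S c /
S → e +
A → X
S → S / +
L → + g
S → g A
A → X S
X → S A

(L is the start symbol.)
There are no ε-productions, so no non-terminal can derive ε.
No non-terminals are nullable.

Answer: None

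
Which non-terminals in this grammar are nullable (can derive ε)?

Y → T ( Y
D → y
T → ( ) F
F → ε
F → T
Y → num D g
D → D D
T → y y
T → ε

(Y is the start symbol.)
A non-terminal is nullable if it can derive ε (the empty string): either it has an ε-production, or it has a production whose right-hand side consists entirely of nullable non-terminals.

ε-productions: F → ε, T → ε
So F, T are immediately nullable.
No further non-terminal can be added: every production for the remaining non-terminals contains a terminal or a non-nullable non-terminal.
Nullable = { 'F', 'T' }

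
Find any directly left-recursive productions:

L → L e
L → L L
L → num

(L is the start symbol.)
Direct left recursion occurs when N → N α for some non-terminal N (the right-hand side begins with the left-hand side itself).

L → L e: LEFT RECURSIVE (starts with L)
L → L L: LEFT RECURSIVE (starts with L)
L → num: starts with num

The grammar has direct left recursion on: L.

Answer: Yes, L is left-recursive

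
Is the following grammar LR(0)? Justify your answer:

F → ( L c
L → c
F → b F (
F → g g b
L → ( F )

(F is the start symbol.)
A grammar is LR(0) if no state in the canonical LR(0) collection has:
  - both a shift item (dot before a terminal) and a complete item (shift-reduce conflict), or
  - two or more complete items (reduce-reduce conflict; the accept item [F' → F .] counts as a complete item here).

Augment with F' → F and build the canonical LR(0) collection (I0 = CLOSURE({[F' → . F]}), then GOTO on every symbol after a dot until no new states appear). It has 15 states:
  I0: { [F → . ( L c], [F → . b F (], [F → . g g b], [F' → . F] }  — shift
  I1: { [F → ( . L c], [L → . ( F )], [L → . c] }  — shift
  I2: { [F' → F .] }  — accept
  I3: { [F → . ( L c], [F → . b F (], [F → . g g b], [F → b . F (] }  — shift
  I4: { [F → g . g b] }  — shift
  I5: { [F → g g . b] }  — shift
  I6: { [F → g g b .] }  — reduce
  I7: { [F → b F . (] }  — shift
  I8: { [F → b F ( .] }  — reduce
  I9: { [F → . ( L c], [F → . b F (], [F → . g g b], [L → ( . F )] }  — shift
  I10: { [F → ( L . c] }  — shift
  I11: { [L → c .] }  — reduce
  I12: { [F → ( L c .] }  — reduce
  I13: { [L → ( F . )] }  — shift
  I14: { [L → ( F ) .] }  — reduce

Every state is either a pure shift/goto state or contains exactly one complete item and nothing to shift — no conflicts. The grammar is LR(0).

Answer: Yes, the grammar is LR(0)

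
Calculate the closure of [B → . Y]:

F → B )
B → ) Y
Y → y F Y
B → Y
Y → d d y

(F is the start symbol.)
Start with: [B → . Y]
  [B → . Y] has the dot before Y: add [Y → . y F Y], [Y → . d d y]
No further items can be added.

CLOSURE = { [B → . Y], [Y → . d d y], [Y → . y F Y] }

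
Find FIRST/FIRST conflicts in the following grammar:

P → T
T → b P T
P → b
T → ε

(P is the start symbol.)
A FIRST/FIRST conflict occurs when two productions N → α and N → β for the same non-terminal have FIRST(α) ∩ FIRST(β) ≠ ∅ (with ε ∈ FIRST of a nullable right-hand side, so two nullable alternatives also conflict).

FIRST sets of the non-terminals at (or reachable through a nullable prefix from) the front of some alternative:
  FIRST(T) = { 'b', ε }

Productions for P:
  P → T: FIRST = { 'b', ε }
  P → b: FIRST = { 'b' }
Productions for T:
  T → b P T: FIRST = { 'b' }
  T → ε: FIRST = { ε }

Conflict for P: P → T and P → b
  Overlap: { 'b' }

Answer: Yes. P → T / P → b on { 'b' }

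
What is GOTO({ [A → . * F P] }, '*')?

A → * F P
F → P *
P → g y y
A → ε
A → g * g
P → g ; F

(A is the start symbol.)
GOTO(I, '*') = CLOSURE({ [A → αX.β] : [A → α.Xβ] ∈ I, X = '*' })

Items with dot before '*', with the dot advanced:
  [A → . * F P] → [A → * . F P]
Closure of the advanced items:
  [A → * . F P] has the dot before F: add [F → . P *]
  [F → . P *] has the dot before P: add [P → . g y y], [P → . g ; F]

GOTO = { [A → * . F P], [F → . P *], [P → . g ; F], [P → . g y y] }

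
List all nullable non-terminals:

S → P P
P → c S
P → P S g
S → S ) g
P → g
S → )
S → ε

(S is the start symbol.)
A non-terminal is nullable if it can derive ε (the empty string): either it has an ε-production, or it has a production whose right-hand side consists entirely of nullable non-terminals.

ε-productions: S → ε
So S is immediately nullable.
No further non-terminal can be added: every production for the remaining non-terminals contains a terminal or a non-nullable non-terminal.
Nullable = { 'S' }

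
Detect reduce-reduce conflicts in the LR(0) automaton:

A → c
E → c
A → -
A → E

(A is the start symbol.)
A reduce-reduce conflict occurs when an LR(0) state has two complete items [A → α .] and [B → β .] — both call for a reduction, and with no lookahead the parser cannot choose between them.

Augment with A' → A and build the canonical LR(0) collection (I0 = CLOSURE({[A' → . A]}), then GOTO on every symbol after a dot until no new states appear). It has 5 states:
  I0: { [A → . -], [A → . E], [A → . c], [A' → . A], [E → . c] }  — shift
  I1: { [A → - .] }  — reduce
  I2: { [A' → A .] }  — accept
  I3: { [A → E .] }  — reduce
  I4: { [A → c .], [E → c .] }  — 2 reduces

I4 contains complete items [A → c .], [E → c .] — reduce-reduce conflict.

Answer: Yes — I4: [A → c .] vs [E → c .]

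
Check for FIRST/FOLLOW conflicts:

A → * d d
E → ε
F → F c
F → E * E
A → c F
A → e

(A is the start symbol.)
No FIRST/FOLLOW conflicts.

Nullable non-terminals: E.
E has a nullable alternative but only one production, so nothing to check.

A, F have no nullable alternative, so no FIRST/FOLLOW check is needed there.

No FIRST/FOLLOW conflicts found.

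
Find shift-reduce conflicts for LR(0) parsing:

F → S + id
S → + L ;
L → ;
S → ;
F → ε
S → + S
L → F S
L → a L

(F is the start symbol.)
Augment with F' → F and build the canonical LR(0) collection (I0 = CLOSURE({[F' → . F]}), then GOTO on every symbol after a dot until no new states appear). It has 15 states:
  I0: { [F → . S + id], [F → .], [F' → . F], [S → . + L ;], [S → . + S], [S → . ;] }  — shift, reduce
  I1: { [F → . S + id], [F → .], [L → . ;], [L → . F S], [L → . a L], [S → + . L ;], [S → + . S], [S → . + L ;], [S → . + S], [S → . ;] }  — shift, reduce
  I2: { [S → ; .] }  — reduce
  I3: { [F' → F .] }  — accept
  I4: { [F → S . + id] }  — shift
  I5: { [F → S + . id] }  — shift
  I6: { [F → S + id .] }  — reduce
  I7: { [L → ; .], [S → ; .] }  — 2 reduces
  I8: { [L → F . S], [S → . + L ;], [S → . + S], [S → . ;] }  — shift
  I9: { [S → + L . ;] }  — shift
  I10: { [F → S . + id], [S → + S .] }  — shift, reduce
  I11: { [F → . S + id], [F → .], [L → . ;], [L → . F S], [L → . a L], [L → a . L], [S → . + L ;], [S → . + S], [S → . ;] }  — shift, reduce
  I12: { [L → a L .] }  — reduce
  I13: { [S → + L ; .] }  — reduce
  I14: { [L → F S .] }  — reduce

I0 contains reduce item [F → .] and shift items [S → . + L ;], [S → . + S], [S → . ;] — shift-reduce conflict.
I1 contains reduce item [F → .] and shift items [L → . ;], [L → . a L], [S → . + L ;], [S → . + S], [S → . ;] — shift-reduce conflict.
I10 contains reduce item [S → + S .] and shift item [F → S . + id] — shift-reduce conflict.
I11 contains reduce item [F → .] and shift items [L → . ;], [L → . a L], [S → . + L ;], [S → . + S], [S → . ;] — shift-reduce conflict.

Answer: Yes — I0: [F → .] vs [S → . + L ;]; I1: [F → .] vs [L → . ;]; I10: [S → + S .] vs [F → S . + id]; I11: [F → .] vs [L → . ;]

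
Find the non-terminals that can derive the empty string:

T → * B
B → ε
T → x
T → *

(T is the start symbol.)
A non-terminal is nullable if it can derive ε (the empty string): either it has an ε-production, or it has a production whose right-hand side consists entirely of nullable non-terminals.

ε-productions: B → ε
So B is immediately nullable.
No further non-terminal can be added: every production for the remaining non-terminals contains a terminal or a non-nullable non-terminal.
Nullable = { 'B' }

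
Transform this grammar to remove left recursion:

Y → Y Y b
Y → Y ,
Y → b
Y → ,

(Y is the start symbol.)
Y → b Y'
Y → , Y'
Y' → Y b Y'
Y' → , Y'
Y' → ε

Y is directly left-recursive. The standard transformation for
  A → A α₁ | ... | A α_m | β₁ | ... | β_n
is
  A  → β₁ A' | ... | β_n A'
  A' → α₁ A' | ... | α_m A' | ε

Y → b becomes Y → b Y'
Y → , becomes Y → , Y'
Y → Y Y b becomes Y' → Y b Y'
Y → Y , becomes Y' → , Y'
Add Y' → ε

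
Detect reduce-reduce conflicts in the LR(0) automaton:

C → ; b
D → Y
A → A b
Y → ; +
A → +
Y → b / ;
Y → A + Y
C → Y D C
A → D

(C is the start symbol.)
A reduce-reduce conflict occurs when an LR(0) state has two complete items [A → α .] and [B → β .] — both call for a reduction, and with no lookahead the parser cannot choose between them.

Augment with C' → C and build the canonical LR(0) collection (I0 = CLOSURE({[C' → . C]}), then GOTO on every symbol after a dot until no new states appear). It has 19 states:
  I0: { [A → . +], [A → . A b], [A → . D], [C → . ; b], [C → . Y D C], [C' → . C], [D → . Y], [Y → . ; +], [Y → . A + Y], [Y → . b / ;] }  — shift
  I1: { [A → + .] }  — reduce
  I2: { [C → ; . b], [Y → ; . +] }  — shift
  I3: { [A → A . b], [Y → A . + Y] }  — shift
  I4: { [C' → C .] }  — accept
  I5: { [A → D .] }  — reduce
  I6: { [A → . +], [A → . A b], [A → . D], [C → Y . D C], [D → . Y], [D → Y .], [Y → . ; +], [Y → . A + Y], [Y → . b / ;] }  — shift, reduce
  I7: { [Y → b . / ;] }  — shift
  I8: { [Y → b / . ;] }  — shift
  I9: { [Y → b / ; .] }  — reduce
  I10: { [Y → ; . +] }  — shift
  I11: { [A → . +], [A → . A b], [A → . D], [A → D .], [C → . ; b], [C → . Y D C], [C → Y D . C], [D → . Y], [Y → . ; +], [Y → . A + Y], [Y → . b / ;] }  — shift, reduce
  I12: { [D → Y .] }  — reduce
  I13: { [C → Y D C .] }  — reduce
  I14: { [Y → ; + .] }  — reduce
  I15: { [A → . +], [A → . A b], [A → . D], [D → . Y], [Y → . ; +], [Y → . A + Y], [Y → . b / ;], [Y → A + . Y] }  — shift
  I16: { [A → A b .] }  — reduce
  I17: { [D → Y .], [Y → A + Y .] }  — 2 reduces
  I18: { [C → ; b .] }  — reduce

I17 contains complete items [D → Y .], [Y → A + Y .] — reduce-reduce conflict.

Answer: Yes — I17: [D → Y .] vs [Y → A + Y .]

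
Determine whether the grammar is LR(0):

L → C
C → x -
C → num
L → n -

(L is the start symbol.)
A grammar is LR(0) if no state in the canonical LR(0) collection has:
  - both a shift item (dot before a terminal) and a complete item (shift-reduce conflict), or
  - two or more complete items (reduce-reduce conflict; the accept item [L' → L .] counts as a complete item here).

Augment with L' → L and build the canonical LR(0) collection (I0 = CLOSURE({[L' → . L]}), then GOTO on every symbol after a dot until no new states appear). It has 8 states:
  I0: { [C → . num], [C → . x -], [L → . C], [L → . n -], [L' → . L] }  — shift
  I1: { [L → C .] }  — reduce
  I2: { [L' → L .] }  — accept
  I3: { [L → n . -] }  — shift
  I4: { [C → num .] }  — reduce
  I5: { [C → x . -] }  — shift
  I6: { [C → x - .] }  — reduce
  I7: { [L → n - .] }  — reduce

Every state is either a pure shift/goto state or contains exactly one complete item and nothing to shift — no conflicts. The grammar is LR(0).

Answer: Yes, the grammar is LR(0)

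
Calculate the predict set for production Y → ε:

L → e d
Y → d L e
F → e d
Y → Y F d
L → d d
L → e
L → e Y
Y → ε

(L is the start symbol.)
PREDICT(Y → ε) = (FIRST(RHS) \ {ε}) ∪ (FOLLOW(Y) if ε ∈ FIRST(RHS), i.e. RHS ⇒* ε)
The right-hand side is ε (FIRST(ε) = { ε }), so the predict set is FOLLOW(Y) = { $, 'e' }
PREDICT(Y → ε) = { $, 'e' }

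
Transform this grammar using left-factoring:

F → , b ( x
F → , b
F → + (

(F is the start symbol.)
Left-factoring transforms A → αβ₁ | αβ₂ into A → αA' and A' → β₁ | β₂
(α is the longest common prefix among the alternatives). Repeat until
no nonterminal has two alternatives with a common prefix.

Round 1: F has alternatives sharing prefix ', b'. Introduce F': F → , b F'
  Add: F' → ( x
  Add: F' → ε

No remaining common prefixes — done.

Resulting grammar:
F → , b F'
F' → ( x
F' → ε
F → + (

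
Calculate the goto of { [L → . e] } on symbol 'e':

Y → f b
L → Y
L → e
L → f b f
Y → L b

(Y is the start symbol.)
GOTO(I, 'e') = CLOSURE({ [A → αX.β] : [A → α.Xβ] ∈ I, X = 'e' })

Items with dot before 'e', with the dot advanced:
  [L → . e] → [L → e .]
Closure adds nothing (no advanced item has the dot before a non-terminal).

GOTO = { [L → e .] }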